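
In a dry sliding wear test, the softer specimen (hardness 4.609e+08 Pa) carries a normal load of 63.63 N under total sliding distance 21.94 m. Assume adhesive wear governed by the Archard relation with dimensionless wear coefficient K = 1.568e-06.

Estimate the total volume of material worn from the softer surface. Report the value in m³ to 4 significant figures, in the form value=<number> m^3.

Intermediates are printed rounded — each operation keeps full float precision, and a single final rounding: 4 significant digits.
Collected in SI base units: W = 63.63 N, H = 4.609e+08 Pa, K = 1.568e-06.
By Archard's law, V = K·W·L/H = 1.568e-06 · 63.63 · 21.94 / 4.609e+08 = 4.749e-12 m³.

value=4.749e-12 m^3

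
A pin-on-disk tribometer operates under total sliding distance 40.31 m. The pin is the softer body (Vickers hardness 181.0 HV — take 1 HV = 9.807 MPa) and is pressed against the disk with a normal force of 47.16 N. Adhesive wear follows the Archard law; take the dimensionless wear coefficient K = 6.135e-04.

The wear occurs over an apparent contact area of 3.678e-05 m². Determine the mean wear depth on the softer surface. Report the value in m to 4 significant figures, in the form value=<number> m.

The algebra runs at exact precision, and shown intermediates are rounded. Rounded just once, at 4 significant figures.
Convert: Hardness H = 181.0 HV × 9.807 MPa/HV = 1775 MPa = 1.775e+09 Pa.
Expressed in SI base units: W = 47.16 N, H = 1.775e+09 Pa, K = 6.135e-04.
Worn volume V = K·W·L/H = 6.135e-04 · 47.16 · 40.31 / 1.775e+09 = 6.570e-10 m³.
Mean depth h = V/A = 6.570e-10 / 3.678e-05 = 1.786e-05 m.

value=1.786e-05 m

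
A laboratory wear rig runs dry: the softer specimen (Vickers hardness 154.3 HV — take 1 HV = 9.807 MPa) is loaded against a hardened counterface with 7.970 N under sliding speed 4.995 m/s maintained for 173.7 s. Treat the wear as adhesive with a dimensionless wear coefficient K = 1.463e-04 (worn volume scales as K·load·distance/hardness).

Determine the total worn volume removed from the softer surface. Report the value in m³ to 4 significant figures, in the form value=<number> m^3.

The algebra maintains full float precision; the intermediates are printed rounded; one final rounding to four significant figures.
Distance L = v·t = 4.995 m/s × 173.7 s = 867.6 m.
Hardness H = 154.3 HV × 9.807 MPa/HV = 1513 MPa = 1.513e+09 Pa.
In SI base units, W = 7.970 N, H = 1.513e+09 Pa, K = 1.463e-04.
Apply Archard: V = K·W·L/H = 1.463e-04 · 7.970 · 867.6 / 1.513e+09 = 6.686e-10 m³.

value=6.686e-10 m^3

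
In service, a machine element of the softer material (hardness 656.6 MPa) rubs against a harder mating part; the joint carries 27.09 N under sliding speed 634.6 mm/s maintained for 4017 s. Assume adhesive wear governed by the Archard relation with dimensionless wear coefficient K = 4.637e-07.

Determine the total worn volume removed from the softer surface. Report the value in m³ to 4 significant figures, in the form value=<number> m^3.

Every step keeps full float precision — the intermediates are printed rounded; a lone final rounding, at 4 significant digits.
Convert: Sliding speed v = 634.6 mm/s = 0.6346 m/s. Distance L = v·t = 0.6346 m/s × 4017 s = 2549 m.
Convert: Hardness H = 656.6 MPa = 6.566e+08 Pa.
Expressed in SI base units: W = 27.09 N, H = 6.566e+08 Pa, K = 4.637e-07.
Wear volume V = K·W·L/H = 4.637e-07 · 27.09 · 2549 / 6.566e+08 = 4.877e-11 m³.

value=4.877e-11 m^3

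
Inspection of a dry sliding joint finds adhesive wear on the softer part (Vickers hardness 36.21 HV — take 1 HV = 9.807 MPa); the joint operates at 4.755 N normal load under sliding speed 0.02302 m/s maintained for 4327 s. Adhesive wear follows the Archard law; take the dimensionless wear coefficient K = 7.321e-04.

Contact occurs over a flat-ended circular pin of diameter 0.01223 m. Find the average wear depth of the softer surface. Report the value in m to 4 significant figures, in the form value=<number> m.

value=8.312e-06 m

The computation keeps full float precision; the intermediates are printed rounded. Rounded once at the end to four significant digits.
Convert: Distance L = v·t = 0.02302 m/s × 4327 s = 99.61 m.
Convert: Hardness H = 36.21 HV × 9.807 MPa/HV = 355.1 MPa = 3.551e+08 Pa.
Convert: Contact area A = π·d²/4 = π·(0.01223 m)²/4 = 1.175e-04 m².
As SI base values: W = 4.755 N, H = 3.551e+08 Pa, K = 7.321e-04.
By Archard's law, V = K·W·L/H = 7.321e-04 · 4.755 · 99.61 / 3.551e+08 = 9.764e-10 m³.
Depth of wear h = V/A = 9.764e-10 / 1.175e-04 = 8.312e-06 m.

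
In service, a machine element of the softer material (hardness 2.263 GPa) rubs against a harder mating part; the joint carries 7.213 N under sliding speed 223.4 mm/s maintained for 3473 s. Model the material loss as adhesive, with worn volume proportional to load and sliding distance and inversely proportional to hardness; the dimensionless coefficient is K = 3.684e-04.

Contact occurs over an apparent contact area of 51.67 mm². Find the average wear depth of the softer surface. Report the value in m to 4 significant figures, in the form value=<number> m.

The intermediates are shown rounded; the algebra holds full precision. Rounded just once to four significant figures.
Convert: Sliding speed v = 223.4 mm/s = 0.2234 m/s. Distance L = v·t = 0.2234 m/s × 3473 s = 775.9 m.
Convert: Hardness H = 2.263 GPa = 2.263e+09 Pa.
Convert: Contact area A = 51.67 mm² = 5.167e-05 m².
Collected in SI base units: W = 7.213 N, H = 2.263e+09 Pa, K = 3.684e-04.
The Archard volume V = K·W·L/H = 3.684e-04 · 7.213 · 775.9 / 2.263e+09 = 9.110e-10 m³.
Mean depth h = V/A = 9.110e-10 / 5.167e-05 = 1.763e-05 m.

value=1.763e-05 m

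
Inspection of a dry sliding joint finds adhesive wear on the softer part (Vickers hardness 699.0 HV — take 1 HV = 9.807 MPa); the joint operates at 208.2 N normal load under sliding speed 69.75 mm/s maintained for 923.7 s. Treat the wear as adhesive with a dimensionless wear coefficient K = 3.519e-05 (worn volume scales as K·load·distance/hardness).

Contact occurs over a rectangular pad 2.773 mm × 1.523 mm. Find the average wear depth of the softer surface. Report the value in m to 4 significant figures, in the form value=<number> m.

value=1.630e-05 m

All working math carries full precision; printed values are rounded. Rounded once at the end: 4 significant figures.
Sliding speed v = 69.75 mm/s = 0.06975 m/s. Distance L = v·t = 0.06975 m/s × 923.7 s = 64.43 m.
Hardness H = 699.0 HV × 9.807 MPa/HV = 6855 MPa = 6.855e+09 Pa.
Pad sides 2.773 mm × 1.523 mm = 0.002773 m × 0.001523 m. Contact area A = 0.002773 m × 0.001523 m = 4.223e-06 m².
In SI base units: W = 208.2 N, H = 6.855e+09 Pa, K = 3.519e-05.
Archard volume V = K·W·L/H = 3.519e-05 · 208.2 · 64.43 / 6.855e+09 = 6.886e-11 m³.
Average depth h = V/A = 6.886e-11 / 4.223e-06 = 1.630e-05 m.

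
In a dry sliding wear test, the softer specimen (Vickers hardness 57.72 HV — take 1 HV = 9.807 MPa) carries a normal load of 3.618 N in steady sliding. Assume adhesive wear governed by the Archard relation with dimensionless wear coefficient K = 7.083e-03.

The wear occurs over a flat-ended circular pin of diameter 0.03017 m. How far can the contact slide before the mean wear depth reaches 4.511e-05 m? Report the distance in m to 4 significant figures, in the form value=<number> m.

Intermediates are shown rounded. Every step holds full float precision, and rounded once at the end to four significant figures.
Hardness H = 57.72 HV × 9.807 MPa/HV = 566.1 MPa = 5.661e+08 Pa.
Contact area A = π·d²/4 = π·(0.03017 m)²/4 = 7.149e-04 m².
Expressed in SI base units: W = 3.618 N, H = 5.661e+08 Pa, K = 7.083e-03.
Volume at the limit: V_lim = h_lim·A = 4.511e-05 · 7.149e-04 = 3.225e-08 m³.
Thus life L = V_lim·H/(K·W) = 3.225e-08 · 5.661e+08 / (7.083e-03 · 3.618) = 712.3 m.

value=712.3 m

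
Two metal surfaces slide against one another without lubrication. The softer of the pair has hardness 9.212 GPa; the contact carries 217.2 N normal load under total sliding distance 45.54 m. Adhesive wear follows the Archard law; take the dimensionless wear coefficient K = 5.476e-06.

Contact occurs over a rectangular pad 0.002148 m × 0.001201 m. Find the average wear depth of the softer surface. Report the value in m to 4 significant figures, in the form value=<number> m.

Each operation carries full precision — intermediate values appear rounded; rounded once at the end to four significant figures.
Hardness H = 9.212 GPa = 9.212e+09 Pa.
Contact area A = 0.002148 m × 0.001201 m = 2.580e-06 m².
Working in SI base units: W = 217.2 N, H = 9.212e+09 Pa, K = 5.476e-06.
Archard relation: V = K·W·L/H = 5.476e-06 · 217.2 · 45.54 / 9.212e+09 = 5.880e-12 m³.
Depth of wear h = V/A = 5.880e-12 / 2.580e-06 = 2.279e-06 m.

value=2.279e-06 m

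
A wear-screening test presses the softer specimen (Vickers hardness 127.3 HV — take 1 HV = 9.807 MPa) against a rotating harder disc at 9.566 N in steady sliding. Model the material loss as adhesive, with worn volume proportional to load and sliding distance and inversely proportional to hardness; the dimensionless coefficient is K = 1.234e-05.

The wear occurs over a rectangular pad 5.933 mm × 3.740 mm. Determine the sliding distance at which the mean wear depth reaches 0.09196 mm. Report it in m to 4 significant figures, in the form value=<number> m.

value=2.158e+04 m

Intermediates are displayed rounded — every step keeps exact precision. Rounded just once to four significant figures.
Convert: Hardness H = 127.3 HV × 9.807 MPa/HV = 1248 MPa = 1.248e+09 Pa.
Convert: Pad sides 5.933 mm × 3.740 mm = 0.005933 m × 0.003740 m. Contact area A = 0.005933 m × 0.003740 m = 2.219e-05 m².
Convert: Depth limit h_lim = 0.09196 mm = 9.196e-05 m.
Collected in SI base units: W = 9.566 N, H = 1.248e+09 Pa, K = 1.234e-05.
Allowed volume V_lim = h_lim·A = 9.196e-05 · 2.219e-05 = 2.041e-09 m³.
So the life L = V_lim·H/(K·W) = 2.041e-09 · 1.248e+09 / (1.234e-05 · 9.566) = 2.158e+04 m.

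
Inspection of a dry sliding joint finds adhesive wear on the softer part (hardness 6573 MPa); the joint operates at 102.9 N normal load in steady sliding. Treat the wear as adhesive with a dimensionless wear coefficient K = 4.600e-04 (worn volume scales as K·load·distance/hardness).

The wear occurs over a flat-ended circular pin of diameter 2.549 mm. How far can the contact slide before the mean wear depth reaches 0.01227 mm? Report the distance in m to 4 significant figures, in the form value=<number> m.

Shown intermediates are rounded, and the algebra keeps full float precision; one final rounding, at 4 significant digits.
Convert: Hardness H = 6573 MPa = 6.573e+09 Pa.
Convert: Pin diameter d = 2.549 mm = 0.002549 m. Contact area A = π·d²/4 = π·(0.002549 m)²/4 = 5.103e-06 m².
Convert: Depth limit h_lim = 0.01227 mm = 1.227e-05 m.
Collected in SI base units: W = 102.9 N, H = 6.573e+09 Pa, K = 4.600e-04.
Wearable volume V_lim = h_lim·A = 1.227e-05 · 5.103e-06 = 6.261e-11 m³.
Life L = V_lim·H/(K·W) = 6.261e-11 · 6.573e+09 / (4.600e-04 · 102.9) = 8.695 m.

value=8.695 m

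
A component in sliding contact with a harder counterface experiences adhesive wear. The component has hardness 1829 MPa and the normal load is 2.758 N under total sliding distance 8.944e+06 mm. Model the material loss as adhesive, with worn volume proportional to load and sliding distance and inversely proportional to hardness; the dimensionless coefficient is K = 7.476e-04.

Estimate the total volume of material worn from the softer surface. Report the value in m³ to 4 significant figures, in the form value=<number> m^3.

All arithmetic holds exact precision, and shown intermediates are rounded — a single final rounding, at four significant figures.
Convert: Path length L = 8.944e+06 mm = 8944 m.
Convert: Hardness H = 1829 MPa = 1.829e+09 Pa.
Expressed in SI base units: W = 2.758 N, H = 1.829e+09 Pa, K = 7.476e-04.
Archard relation: V = K·W·L/H = 7.476e-04 · 2.758 · 8944 / 1.829e+09 = 1.008e-08 m³.

value=1.008e-08 m^3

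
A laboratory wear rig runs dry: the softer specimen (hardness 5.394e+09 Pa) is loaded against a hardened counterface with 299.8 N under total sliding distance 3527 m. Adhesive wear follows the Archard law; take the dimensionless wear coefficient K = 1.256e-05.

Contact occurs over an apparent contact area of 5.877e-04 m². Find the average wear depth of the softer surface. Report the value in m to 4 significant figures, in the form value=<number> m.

value=4.189e-06 m

Intermediate values are displayed rounded — each operation maintains full precision, and rounded once at the end to four significant digits.
Collected in SI base units: W = 299.8 N, H = 5.394e+09 Pa, K = 1.256e-05.
By Archard's law, V = K·W·L/H = 1.256e-05 · 299.8 · 3527 / 5.394e+09 = 2.462e-09 m³.
Depth h = V/A = 2.462e-09 / 5.877e-04 = 4.189e-06 m.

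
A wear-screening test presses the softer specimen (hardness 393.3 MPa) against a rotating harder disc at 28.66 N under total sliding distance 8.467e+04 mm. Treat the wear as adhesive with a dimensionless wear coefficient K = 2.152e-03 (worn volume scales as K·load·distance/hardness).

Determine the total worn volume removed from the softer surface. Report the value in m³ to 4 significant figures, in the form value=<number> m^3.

value=1.328e-08 m^3

All working math holds full precision. Intermediate values are displayed rounded — rounded once at the end, at 4 significant digits.
Distance L = 8.467e+04 mm = 84.67 m.
Hardness H = 393.3 MPa = 3.933e+08 Pa.
Collected in SI base units: W = 28.66 N, H = 3.933e+08 Pa, K = 2.152e-03.
Volume removed: V = K·W·L/H = 2.152e-03 · 28.66 · 84.67 / 3.933e+08 = 1.328e-08 m³.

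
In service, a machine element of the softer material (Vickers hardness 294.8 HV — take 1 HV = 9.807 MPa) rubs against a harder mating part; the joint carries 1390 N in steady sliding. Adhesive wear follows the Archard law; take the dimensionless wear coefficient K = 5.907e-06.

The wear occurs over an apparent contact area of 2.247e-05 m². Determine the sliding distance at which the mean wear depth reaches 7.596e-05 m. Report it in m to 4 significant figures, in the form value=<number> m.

value=601.0 m

Intermediates are displayed rounded — every step carries exact precision; rounded just once, at four significant figures.
Convert: Hardness H = 294.8 HV × 9.807 MPa/HV = 2891 MPa = 2.891e+09 Pa.
In SI base units, W = 1390 N, H = 2.891e+09 Pa, K = 5.907e-06.
Wearable volume V_lim = h_lim·A = 7.596e-05 · 2.247e-05 = 1.707e-09 m³.
Life L = V_lim·H/(K·W) = 1.707e-09 · 2.891e+09 / (5.907e-06 · 1390) = 601.0 m.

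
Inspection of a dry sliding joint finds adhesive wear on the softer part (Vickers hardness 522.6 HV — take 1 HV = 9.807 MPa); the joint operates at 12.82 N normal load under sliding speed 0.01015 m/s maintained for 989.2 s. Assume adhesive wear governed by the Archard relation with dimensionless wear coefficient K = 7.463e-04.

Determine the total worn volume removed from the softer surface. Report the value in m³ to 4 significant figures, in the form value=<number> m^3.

value=1.874e-11 m^3

Intermediates are shown rounded; each operation maintains full precision; a lone final rounding to four significant figures.
Path length L = v·t = 0.01015 m/s × 989.2 s = 10.04 m.
Hardness H = 522.6 HV × 9.807 MPa/HV = 5125 MPa = 5.125e+09 Pa.
Restated in SI base units: W = 12.82 N, H = 5.125e+09 Pa, K = 7.463e-04.
Archard volume V = K·W·L/H = 7.463e-04 · 12.82 · 10.04 / 5.125e+09 = 1.874e-11 m³.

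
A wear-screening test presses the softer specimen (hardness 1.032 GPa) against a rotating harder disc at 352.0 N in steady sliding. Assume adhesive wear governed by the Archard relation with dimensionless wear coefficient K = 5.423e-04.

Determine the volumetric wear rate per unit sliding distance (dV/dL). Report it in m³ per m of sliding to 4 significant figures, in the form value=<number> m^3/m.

The intermediates are shown rounded; all arithmetic keeps full precision — a single final rounding: 4 significant digits.
Hardness H = 1.032 GPa = 1.032e+09 Pa.
As SI base values: W = 352.0 N, H = 1.032e+09 Pa, K = 5.423e-04.
Volumetric rate dV/dL = K·W/H: 5.423e-04 · 352.0 / 1.032e+09 = 1.850e-10 m³/m.

value=1.850e-10 m^3/m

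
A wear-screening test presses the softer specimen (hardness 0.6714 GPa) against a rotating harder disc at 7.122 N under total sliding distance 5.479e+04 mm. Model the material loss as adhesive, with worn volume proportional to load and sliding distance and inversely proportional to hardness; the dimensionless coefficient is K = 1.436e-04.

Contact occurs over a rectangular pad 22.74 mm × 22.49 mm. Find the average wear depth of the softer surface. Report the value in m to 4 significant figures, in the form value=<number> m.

The intermediates are printed rounded, and the computation runs at full float precision, and rounded just once: 4 significant digits.
Convert: Distance covered L = 5.479e+04 mm = 54.79 m.
Convert: Hardness H = 0.6714 GPa = 6.714e+08 Pa.
Convert: Pad sides 22.74 mm × 22.49 mm = 0.02274 m × 0.02249 m. Contact area A = 0.02274 m × 0.02249 m = 5.114e-04 m².
Expressed in SI base units: W = 7.122 N, H = 6.714e+08 Pa, K = 1.436e-04.
By Archard's law, V = K·W·L/H = 1.436e-04 · 7.122 · 54.79 / 6.714e+08 = 8.346e-11 m³.
Average depth h = V/A = 8.346e-11 / 5.114e-04 = 1.632e-07 m.

value=1.632e-07 m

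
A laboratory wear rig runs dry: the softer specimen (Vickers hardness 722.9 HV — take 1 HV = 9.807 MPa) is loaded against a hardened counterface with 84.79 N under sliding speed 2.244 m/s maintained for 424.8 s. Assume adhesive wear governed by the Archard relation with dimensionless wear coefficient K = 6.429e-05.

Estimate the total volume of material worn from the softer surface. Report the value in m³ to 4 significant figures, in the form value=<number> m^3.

value=7.330e-10 m^3

Intermediate values appear rounded — the computation carries full float precision; rounded just once to 4 significant digits.
Path length L = v·t = 2.244 m/s × 424.8 s = 953.3 m.
Hardness H = 722.9 HV × 9.807 MPa/HV = 7089 MPa = 7.089e+09 Pa.
Restated in SI base units: W = 84.79 N, H = 7.089e+09 Pa, K = 6.429e-05.
Wear volume V = K·W·L/H = 6.429e-05 · 84.79 · 953.3 / 7.089e+09 = 7.330e-10 m³.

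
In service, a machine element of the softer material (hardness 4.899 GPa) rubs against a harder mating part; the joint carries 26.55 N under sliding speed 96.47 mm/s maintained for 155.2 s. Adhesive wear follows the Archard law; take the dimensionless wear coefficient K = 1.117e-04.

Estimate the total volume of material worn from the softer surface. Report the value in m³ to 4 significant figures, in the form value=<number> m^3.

value=9.063e-12 m^3

Intermediates are displayed rounded. The algebra carries full float precision; a lone final rounding: four significant figures.
Sliding speed v = 96.47 mm/s = 0.09647 m/s. The distance L = v·t = 0.09647 m/s × 155.2 s = 14.97 m.
Hardness H = 4.899 GPa = 4.899e+09 Pa.
Restated in SI base units: W = 26.55 N, H = 4.899e+09 Pa, K = 1.117e-04.
The Archard volume V = K·W·L/H = 1.117e-04 · 26.55 · 14.97 / 4.899e+09 = 9.063e-12 m³.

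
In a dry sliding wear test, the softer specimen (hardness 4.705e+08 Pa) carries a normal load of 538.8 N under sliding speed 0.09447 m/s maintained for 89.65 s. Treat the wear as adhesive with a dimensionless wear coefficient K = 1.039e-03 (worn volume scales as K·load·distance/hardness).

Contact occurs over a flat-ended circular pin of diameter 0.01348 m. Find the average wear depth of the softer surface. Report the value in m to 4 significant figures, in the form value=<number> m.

value=7.061e-05 m

The intermediates are printed rounded. All working math keeps exact precision; one final rounding: four significant figures.
Convert: The distance L = v·t = 0.09447 m/s × 89.65 s = 8.469 m.
Convert: Contact area A = π·d²/4 = π·(0.01348 m)²/4 = 1.427e-04 m².
Expressed in SI base units: W = 538.8 N, H = 4.705e+08 Pa, K = 1.039e-03.
Apply Archard: V = K·W·L/H = 1.039e-03 · 538.8 · 8.469 / 4.705e+08 = 1.008e-08 m³.
Depth h = V/A = 1.008e-08 / 1.427e-04 = 7.061e-05 m.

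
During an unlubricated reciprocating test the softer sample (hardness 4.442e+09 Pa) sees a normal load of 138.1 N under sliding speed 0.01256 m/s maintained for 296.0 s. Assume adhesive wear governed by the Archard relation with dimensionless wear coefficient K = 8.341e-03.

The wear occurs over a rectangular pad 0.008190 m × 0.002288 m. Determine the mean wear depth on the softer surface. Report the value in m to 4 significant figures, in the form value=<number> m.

Each operation holds exact precision. Intermediates are displayed rounded, and one last rounding, at four significant figures.
Convert: Total distance L = v·t = 0.01256 m/s × 296.0 s = 3.718 m.
Convert: Contact area A = 0.008190 m × 0.002288 m = 1.874e-05 m².
Expressed in SI base units: W = 138.1 N, H = 4.442e+09 Pa, K = 8.341e-03.
By Archard's law, V = K·W·L/H = 8.341e-03 · 138.1 · 3.718 / 4.442e+09 = 9.641e-10 m³.
Wear depth h = V/A = 9.641e-10 / 1.874e-05 = 5.145e-05 m.

value=5.145e-05 m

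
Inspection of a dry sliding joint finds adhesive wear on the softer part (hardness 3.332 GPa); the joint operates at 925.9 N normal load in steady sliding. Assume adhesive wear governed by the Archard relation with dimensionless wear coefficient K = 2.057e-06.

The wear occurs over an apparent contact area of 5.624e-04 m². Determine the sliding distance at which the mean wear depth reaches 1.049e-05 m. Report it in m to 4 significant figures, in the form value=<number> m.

Shown intermediates are rounded — the computation keeps full precision; a single final rounding, at 4 significant figures.
Convert: Hardness H = 3.332 GPa = 3.332e+09 Pa.
SI base units throughout: W = 925.9 N, H = 3.332e+09 Pa, K = 2.057e-06.
Wearable volume V_lim = h_lim·A = 1.049e-05 · 5.624e-04 = 5.900e-09 m³.
Thus life L = V_lim·H/(K·W) = 5.900e-09 · 3.332e+09 / (2.057e-06 · 925.9) = 1.032e+04 m.

value=1.032e+04 m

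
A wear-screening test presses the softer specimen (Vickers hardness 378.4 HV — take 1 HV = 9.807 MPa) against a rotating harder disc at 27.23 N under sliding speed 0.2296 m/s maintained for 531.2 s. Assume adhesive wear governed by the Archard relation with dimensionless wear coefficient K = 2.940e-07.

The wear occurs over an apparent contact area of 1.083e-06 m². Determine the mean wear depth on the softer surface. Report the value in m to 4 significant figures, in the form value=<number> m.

value=2.429e-07 m

The intermediates appear rounded — all arithmetic maintains exact precision. Rounded once at the end to four significant figures.
The distance L = v·t = 0.2296 m/s × 531.2 s = 122.0 m.
Hardness H = 378.4 HV × 9.807 MPa/HV = 3711 MPa = 3.711e+09 Pa.
SI base units throughout: W = 27.23 N, H = 3.711e+09 Pa, K = 2.940e-07.
Archard volume V = K·W·L/H = 2.940e-07 · 27.23 · 122.0 / 3.711e+09 = 2.631e-13 m³.
Mean depth h = V/A = 2.631e-13 / 1.083e-06 = 2.429e-07 m.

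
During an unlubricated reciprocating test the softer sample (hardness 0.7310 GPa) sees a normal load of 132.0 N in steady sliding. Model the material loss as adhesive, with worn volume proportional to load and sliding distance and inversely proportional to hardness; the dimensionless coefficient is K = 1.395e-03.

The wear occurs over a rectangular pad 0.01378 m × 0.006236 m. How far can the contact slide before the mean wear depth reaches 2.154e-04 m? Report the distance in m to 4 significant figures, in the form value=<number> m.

Shown intermediates are rounded — every step holds full precision, and a single final rounding, at four significant digits.
Convert: Hardness H = 0.7310 GPa = 7.310e+08 Pa.
Convert: Contact area A = 0.01378 m × 0.006236 m = 8.593e-05 m².
As SI base values: W = 132.0 N, H = 7.310e+08 Pa, K = 1.395e-03.
At the depth limit, V_lim = h_lim·A = 2.154e-04 · 8.593e-05 = 1.851e-08 m³.
So the life L = V_lim·H/(K·W) = 1.851e-08 · 7.310e+08 / (1.395e-03 · 132.0) = 73.48 m.

value=73.48 m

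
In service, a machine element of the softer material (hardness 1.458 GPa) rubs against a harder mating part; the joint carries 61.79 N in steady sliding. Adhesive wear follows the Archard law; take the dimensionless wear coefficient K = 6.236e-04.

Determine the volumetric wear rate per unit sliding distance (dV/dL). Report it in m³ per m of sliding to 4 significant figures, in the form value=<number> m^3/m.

value=2.643e-11 m^3/m

Displayed values are rounded — the computation holds full precision; a single final rounding: four significant digits.
Hardness H = 1.458 GPa = 1.458e+09 Pa.
Collected in SI base units: W = 61.79 N, H = 1.458e+09 Pa, K = 6.236e-04.
Sliding wear rate dV/dL = K·W/H: 6.236e-04 · 61.79 / 1.458e+09 = 2.643e-11 m³/m.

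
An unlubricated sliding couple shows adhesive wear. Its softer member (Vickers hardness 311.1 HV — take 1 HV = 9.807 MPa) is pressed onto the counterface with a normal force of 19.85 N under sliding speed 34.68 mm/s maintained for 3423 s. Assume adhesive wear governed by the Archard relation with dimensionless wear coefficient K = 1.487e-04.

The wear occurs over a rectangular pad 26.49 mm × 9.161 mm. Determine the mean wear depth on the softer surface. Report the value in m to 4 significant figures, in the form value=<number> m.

value=4.733e-07 m

Intermediate values appear rounded. All arithmetic holds full precision; a lone final rounding to 4 significant digits.
Convert: Sliding speed v = 34.68 mm/s = 0.03468 m/s. Distance covered L = v·t = 0.03468 m/s × 3423 s = 118.7 m.
Convert: Hardness H = 311.1 HV × 9.807 MPa/HV = 3051 MPa = 3.051e+09 Pa.
Convert: Pad sides 26.49 mm × 9.161 mm = 0.02649 m × 0.009161 m. Contact area A = 0.02649 m × 0.009161 m = 2.427e-04 m².
In SI base units: W = 19.85 N, H = 3.051e+09 Pa, K = 1.487e-04.
Volume removed: V = K·W·L/H = 1.487e-04 · 19.85 · 118.7 / 3.051e+09 = 1.148e-10 m³.
Average depth h = V/A = 1.148e-10 / 2.427e-04 = 4.733e-07 m.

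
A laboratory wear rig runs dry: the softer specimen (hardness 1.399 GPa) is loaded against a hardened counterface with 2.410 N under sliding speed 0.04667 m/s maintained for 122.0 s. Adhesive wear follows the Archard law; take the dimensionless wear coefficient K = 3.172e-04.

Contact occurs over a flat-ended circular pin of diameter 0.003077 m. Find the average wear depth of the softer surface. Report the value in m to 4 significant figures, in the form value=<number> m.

The computation runs at exact precision. Intermediate values are shown rounded. Rounded once at the end to 4 significant figures.
Sliding distance L = v·t = 0.04667 m/s × 122.0 s = 5.694 m.
Hardness H = 1.399 GPa = 1.399e+09 Pa.
Contact area A = π·d²/4 = π·(0.003077 m)²/4 = 7.436e-06 m².
Working in SI base units: W = 2.410 N, H = 1.399e+09 Pa, K = 3.172e-04.
By Archard's law, V = K·W·L/H = 3.172e-04 · 2.410 · 5.694 / 1.399e+09 = 3.111e-12 m³.
Depth h = V/A = 3.111e-12 / 7.436e-06 = 4.184e-07 m.

value=4.184e-07 m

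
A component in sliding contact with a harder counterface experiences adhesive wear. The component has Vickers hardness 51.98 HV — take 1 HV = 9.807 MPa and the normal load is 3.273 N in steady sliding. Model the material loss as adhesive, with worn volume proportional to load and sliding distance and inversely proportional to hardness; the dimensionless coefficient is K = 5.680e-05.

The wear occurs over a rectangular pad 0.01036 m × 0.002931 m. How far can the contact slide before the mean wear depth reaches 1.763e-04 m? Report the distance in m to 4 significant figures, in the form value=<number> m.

value=1.468e+04 m

The algebra holds full precision. Intermediates are displayed rounded, and one final rounding, at four significant digits.
Hardness H = 51.98 HV × 9.807 MPa/HV = 509.8 MPa = 5.098e+08 Pa.
Contact area A = 0.01036 m × 0.002931 m = 3.037e-05 m².
In SI base units: W = 3.273 N, H = 5.098e+08 Pa, K = 5.680e-05.
At the depth limit, V_lim = h_lim·A = 1.763e-04 · 3.037e-05 = 5.353e-09 m³.
Sliding life L = V_lim·H/(K·W) = 5.353e-09 · 5.098e+08 / (5.680e-05 · 3.273) = 1.468e+04 m.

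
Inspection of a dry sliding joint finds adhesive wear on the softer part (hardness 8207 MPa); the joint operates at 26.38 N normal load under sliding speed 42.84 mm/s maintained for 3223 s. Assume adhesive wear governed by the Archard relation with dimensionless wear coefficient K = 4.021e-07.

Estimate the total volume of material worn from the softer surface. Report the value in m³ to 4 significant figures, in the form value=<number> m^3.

Intermediate values are printed rounded, and every step holds full float precision — one last rounding to four significant figures.
Sliding speed v = 42.84 mm/s = 0.04284 m/s. The distance L = v·t = 0.04284 m/s × 3223 s = 138.1 m.
Hardness H = 8207 MPa = 8.207e+09 Pa.
Collected in SI base units: W = 26.38 N, H = 8.207e+09 Pa, K = 4.021e-07.
By Archard's law, V = K·W·L/H = 4.021e-07 · 26.38 · 138.1 / 8.207e+09 = 1.785e-13 m³.

value=1.785e-13 m^3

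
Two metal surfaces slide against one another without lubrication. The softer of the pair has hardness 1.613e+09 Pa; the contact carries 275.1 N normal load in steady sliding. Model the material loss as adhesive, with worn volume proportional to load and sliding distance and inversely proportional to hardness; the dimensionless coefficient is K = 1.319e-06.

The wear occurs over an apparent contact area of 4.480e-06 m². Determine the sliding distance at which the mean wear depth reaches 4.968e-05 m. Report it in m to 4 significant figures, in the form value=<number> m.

Intermediates are printed rounded — the computation runs at full float precision, and a single final rounding: 4 significant digits.
SI base units throughout: W = 275.1 N, H = 1.613e+09 Pa, K = 1.319e-06.
Permissible volume V_lim = h_lim·A = 4.968e-05 · 4.480e-06 = 2.226e-10 m³.
Thus life L = V_lim·H/(K·W) = 2.226e-10 · 1.613e+09 / (1.319e-06 · 275.1) = 989.4 m.

value=989.4 m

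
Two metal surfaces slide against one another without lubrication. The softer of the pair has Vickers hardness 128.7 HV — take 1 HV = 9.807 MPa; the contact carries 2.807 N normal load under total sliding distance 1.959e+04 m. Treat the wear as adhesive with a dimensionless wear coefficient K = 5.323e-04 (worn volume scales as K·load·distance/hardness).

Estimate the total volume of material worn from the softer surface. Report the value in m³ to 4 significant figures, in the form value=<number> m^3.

value=2.319e-08 m^3

Intermediate values are displayed rounded — all arithmetic keeps full float precision; one last rounding to 4 significant figures.
Convert: Hardness H = 128.7 HV × 9.807 MPa/HV = 1262 MPa = 1.262e+09 Pa.
Expressed in SI base units: W = 2.807 N, H = 1.262e+09 Pa, K = 5.323e-04.
Archard volume V = K·W·L/H = 5.323e-04 · 2.807 · 1.959e+04 / 1.262e+09 = 2.319e-08 m³.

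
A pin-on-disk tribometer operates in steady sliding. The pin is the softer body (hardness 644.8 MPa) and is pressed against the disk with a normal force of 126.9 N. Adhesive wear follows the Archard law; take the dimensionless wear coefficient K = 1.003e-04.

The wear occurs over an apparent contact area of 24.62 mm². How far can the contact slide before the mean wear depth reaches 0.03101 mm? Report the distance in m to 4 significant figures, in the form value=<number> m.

value=38.68 m

Shown intermediates are rounded — every step carries full float precision, and a lone final rounding to four significant figures.
Convert: Hardness H = 644.8 MPa = 6.448e+08 Pa.
Convert: Contact area A = 24.62 mm² = 2.462e-05 m².
Convert: Depth limit h_lim = 0.03101 mm = 3.101e-05 m.
In SI base units: W = 126.9 N, H = 6.448e+08 Pa, K = 1.003e-04.
Wearable volume V_lim = h_lim·A = 3.101e-05 · 2.462e-05 = 7.635e-10 m³.
Life L = V_lim·H/(K·W) = 7.635e-10 · 6.448e+08 / (1.003e-04 · 126.9) = 38.68 m.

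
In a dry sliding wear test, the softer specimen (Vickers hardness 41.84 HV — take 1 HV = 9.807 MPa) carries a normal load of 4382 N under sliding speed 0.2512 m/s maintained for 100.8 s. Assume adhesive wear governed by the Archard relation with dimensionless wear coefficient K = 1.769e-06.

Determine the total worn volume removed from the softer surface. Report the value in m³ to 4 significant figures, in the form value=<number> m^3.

value=4.784e-10 m^3

The algebra holds full precision; intermediates appear rounded — one last rounding, at 4 significant digits.
Convert: Sliding distance L = v·t = 0.2512 m/s × 100.8 s = 25.32 m.
Convert: Hardness H = 41.84 HV × 9.807 MPa/HV = 410.3 MPa = 4.103e+08 Pa.
Collected in SI base units: W = 4382 N, H = 4.103e+08 Pa, K = 1.769e-06.
By Archard's law, V = K·W·L/H = 1.769e-06 · 4382 · 25.32 / 4.103e+08 = 4.784e-10 m³.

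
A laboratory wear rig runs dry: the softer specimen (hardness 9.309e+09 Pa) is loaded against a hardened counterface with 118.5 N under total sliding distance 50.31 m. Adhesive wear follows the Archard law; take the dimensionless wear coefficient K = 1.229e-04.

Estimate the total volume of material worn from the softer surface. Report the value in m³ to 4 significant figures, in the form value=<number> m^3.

The algebra holds exact precision. Printed values are rounded. Rounded once at the end to 4 significant digits.
In SI base units, W = 118.5 N, H = 9.309e+09 Pa, K = 1.229e-04.
Archard volume V = K·W·L/H = 1.229e-04 · 118.5 · 50.31 / 9.309e+09 = 7.871e-11 m³.

value=7.871e-11 m^3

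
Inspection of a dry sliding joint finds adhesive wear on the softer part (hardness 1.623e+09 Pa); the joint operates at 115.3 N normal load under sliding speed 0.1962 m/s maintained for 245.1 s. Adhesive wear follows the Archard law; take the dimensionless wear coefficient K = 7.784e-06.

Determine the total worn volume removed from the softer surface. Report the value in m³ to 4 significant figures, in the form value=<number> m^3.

value=2.659e-11 m^3

Intermediate values appear rounded. All working math carries exact precision. Rounded just once to 4 significant digits.
Path length L = v·t = 0.1962 m/s × 245.1 s = 48.09 m.
Expressed in SI base units: W = 115.3 N, H = 1.623e+09 Pa, K = 7.784e-06.
Apply Archard: V = K·W·L/H = 7.784e-06 · 115.3 · 48.09 / 1.623e+09 = 2.659e-11 m³.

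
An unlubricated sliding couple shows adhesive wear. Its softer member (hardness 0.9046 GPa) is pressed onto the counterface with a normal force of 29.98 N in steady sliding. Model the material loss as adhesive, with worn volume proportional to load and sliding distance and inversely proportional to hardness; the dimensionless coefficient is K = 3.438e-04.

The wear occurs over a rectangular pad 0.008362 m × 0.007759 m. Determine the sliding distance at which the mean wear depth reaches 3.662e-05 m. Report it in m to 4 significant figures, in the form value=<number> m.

value=208.5 m

All working math maintains full float precision — the intermediates are shown rounded, and one last rounding: 4 significant digits.
Hardness H = 0.9046 GPa = 9.046e+08 Pa.
Contact area A = 0.008362 m × 0.007759 m = 6.488e-05 m².
Working in SI base units: W = 29.98 N, H = 9.046e+08 Pa, K = 3.438e-04.
Volume at the limit: V_lim = h_lim·A = 3.662e-05 · 6.488e-05 = 2.376e-09 m³.
Inverting, life L = V_lim·H/(K·W) = 2.376e-09 · 9.046e+08 / (3.438e-04 · 29.98) = 208.5 m.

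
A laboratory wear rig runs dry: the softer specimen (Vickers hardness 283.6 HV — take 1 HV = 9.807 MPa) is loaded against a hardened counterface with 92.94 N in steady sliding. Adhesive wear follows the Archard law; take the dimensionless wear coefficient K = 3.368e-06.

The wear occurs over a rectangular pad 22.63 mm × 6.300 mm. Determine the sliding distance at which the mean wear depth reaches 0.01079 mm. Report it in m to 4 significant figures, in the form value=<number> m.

value=1.367e+04 m

All working math holds exact precision — the intermediates appear rounded, and rounded just once, at 4 significant digits.
Convert: Hardness H = 283.6 HV × 9.807 MPa/HV = 2781 MPa = 2.781e+09 Pa.
Convert: Pad sides 22.63 mm × 6.300 mm = 0.02263 m × 0.006300 m. Contact area A = 0.02263 m × 0.006300 m = 1.426e-04 m².
Convert: Depth limit h_lim = 0.01079 mm = 1.079e-05 m.
Restated in SI base units: W = 92.94 N, H = 2.781e+09 Pa, K = 3.368e-06.
Limit volume V_lim = h_lim·A = 1.079e-05 · 1.426e-04 = 1.538e-09 m³.
Inverting, life L = V_lim·H/(K·W) = 1.538e-09 · 2.781e+09 / (3.368e-06 · 92.94) = 1.367e+04 m.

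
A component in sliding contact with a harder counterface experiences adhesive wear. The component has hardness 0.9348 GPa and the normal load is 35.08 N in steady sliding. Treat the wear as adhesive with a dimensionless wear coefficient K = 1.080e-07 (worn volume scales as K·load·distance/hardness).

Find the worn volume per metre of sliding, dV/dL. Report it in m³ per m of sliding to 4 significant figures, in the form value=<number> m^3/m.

value=4.053e-15 m^3/m

Intermediate values are shown rounded — each operation carries full float precision — a single final rounding: 4 significant digits.
Convert: Hardness H = 0.9348 GPa = 9.348e+08 Pa.
As SI base values: W = 35.08 N, H = 9.348e+08 Pa, K = 1.080e-07.
Sliding wear rate dV/dL = K·W/H, so: 1.080e-07 · 35.08 / 9.348e+08 = 4.053e-15 m³/m.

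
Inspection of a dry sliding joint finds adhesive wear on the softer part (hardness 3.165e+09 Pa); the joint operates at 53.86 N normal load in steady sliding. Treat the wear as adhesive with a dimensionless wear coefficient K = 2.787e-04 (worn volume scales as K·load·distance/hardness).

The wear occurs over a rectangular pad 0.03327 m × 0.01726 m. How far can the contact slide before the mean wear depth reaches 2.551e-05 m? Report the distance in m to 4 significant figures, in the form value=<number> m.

Each operation keeps exact precision. Shown intermediates are rounded; rounded once at the end, at 4 significant digits.
Contact area A = 0.03327 m × 0.01726 m = 5.742e-04 m².
Working in SI base units: W = 53.86 N, H = 3.165e+09 Pa, K = 2.787e-04.
Allowed volume V_lim = h_lim·A = 2.551e-05 · 5.742e-04 = 1.465e-08 m³.
Thus life L = V_lim·H/(K·W) = 1.465e-08 · 3.165e+09 / (2.787e-04 · 53.86) = 3089 m.

value=3089 m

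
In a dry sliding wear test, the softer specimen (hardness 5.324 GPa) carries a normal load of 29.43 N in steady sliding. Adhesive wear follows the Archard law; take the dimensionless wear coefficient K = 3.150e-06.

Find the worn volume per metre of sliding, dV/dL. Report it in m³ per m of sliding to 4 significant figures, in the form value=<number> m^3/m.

value=1.741e-14 m^3/m

Intermediates appear rounded; the algebra keeps full precision — rounded once at the end: four significant figures.
Convert: Hardness H = 5.324 GPa = 5.324e+09 Pa.
As SI base values: W = 29.43 N, H = 5.324e+09 Pa, K = 3.150e-06.
Volumetric rate dV/dL = K·W/H — distance-free: 3.150e-06 · 29.43 / 5.324e+09 = 1.741e-14 m³/m.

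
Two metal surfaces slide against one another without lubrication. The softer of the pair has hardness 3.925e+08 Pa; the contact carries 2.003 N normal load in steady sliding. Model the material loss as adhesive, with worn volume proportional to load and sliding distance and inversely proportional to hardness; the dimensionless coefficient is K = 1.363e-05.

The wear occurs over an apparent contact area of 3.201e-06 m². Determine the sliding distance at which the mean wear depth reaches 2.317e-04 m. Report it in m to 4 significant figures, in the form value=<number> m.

Intermediate values are printed rounded — the computation carries exact precision, and rounded once at the end to four significant figures.
Working in SI base units: W = 2.003 N, H = 3.925e+08 Pa, K = 1.363e-05.
Wearable volume V_lim = h_lim·A = 2.317e-04 · 3.201e-06 = 7.417e-10 m³.
Life L = V_lim·H/(K·W) = 7.417e-10 · 3.925e+08 / (1.363e-05 · 2.003) = 1.066e+04 m.

value=1.066e+04 m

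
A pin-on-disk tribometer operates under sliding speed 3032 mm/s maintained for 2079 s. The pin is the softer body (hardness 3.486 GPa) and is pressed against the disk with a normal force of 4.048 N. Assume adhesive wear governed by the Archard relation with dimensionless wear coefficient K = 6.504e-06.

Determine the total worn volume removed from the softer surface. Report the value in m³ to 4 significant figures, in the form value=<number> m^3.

The computation maintains full precision — the intermediates are displayed rounded; one final rounding to 4 significant figures.
Convert: Sliding speed v = 3032 mm/s = 3.032 m/s. The distance L = v·t = 3.032 m/s × 2079 s = 6304 m.
Convert: Hardness H = 3.486 GPa = 3.486e+09 Pa.
In SI base units, W = 4.048 N, H = 3.486e+09 Pa, K = 6.504e-06.
Wear volume V = K·W·L/H = 6.504e-06 · 4.048 · 6304 / 3.486e+09 = 4.761e-11 m³.

value=4.761e-11 m^3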